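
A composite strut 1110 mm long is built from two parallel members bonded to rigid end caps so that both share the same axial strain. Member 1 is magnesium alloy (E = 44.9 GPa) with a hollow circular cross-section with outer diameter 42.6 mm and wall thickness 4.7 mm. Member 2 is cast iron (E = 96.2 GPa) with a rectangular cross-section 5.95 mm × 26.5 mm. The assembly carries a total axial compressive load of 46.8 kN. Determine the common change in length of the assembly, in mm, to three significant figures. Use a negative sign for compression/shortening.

-1.29 mm

A_1 = 559.6 mm².
A_2 = 157.7 mm².
Equal strain + equilibrium ⇒ each member carries load in proportion to AE: A₁E₁ = 25130000 N, A₂E₂ = 15170000 N, ΣAE = 40290000 N.
δ = PL/ΣAE = -46800·1110/40290000 = -1.289 mm.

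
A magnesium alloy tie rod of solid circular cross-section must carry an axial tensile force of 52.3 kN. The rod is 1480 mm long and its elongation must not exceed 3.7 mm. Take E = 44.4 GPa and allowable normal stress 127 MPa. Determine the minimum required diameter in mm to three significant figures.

Required area A ≥ P/σ_allow = 52300/127 = 411.8 mm².
For a solid circular section, d ≥ √(4A/π) = 22.9 mm.
Elongation limit: A ≥ PL/(Eδ_allow) = 52300·1480/(44400·3.7) = 471.2 mm² ⇒ d ≥ 24.49 mm.
The elongation limit governs.

24.5 mm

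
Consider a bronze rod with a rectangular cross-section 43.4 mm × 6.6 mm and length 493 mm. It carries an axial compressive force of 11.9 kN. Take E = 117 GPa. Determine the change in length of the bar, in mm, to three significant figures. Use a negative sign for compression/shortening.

A = 286.4 mm².
δ_mech = NL/(AE) = -11900·493/(286.4·117000) = -0.1751 mm.

-0.175 mm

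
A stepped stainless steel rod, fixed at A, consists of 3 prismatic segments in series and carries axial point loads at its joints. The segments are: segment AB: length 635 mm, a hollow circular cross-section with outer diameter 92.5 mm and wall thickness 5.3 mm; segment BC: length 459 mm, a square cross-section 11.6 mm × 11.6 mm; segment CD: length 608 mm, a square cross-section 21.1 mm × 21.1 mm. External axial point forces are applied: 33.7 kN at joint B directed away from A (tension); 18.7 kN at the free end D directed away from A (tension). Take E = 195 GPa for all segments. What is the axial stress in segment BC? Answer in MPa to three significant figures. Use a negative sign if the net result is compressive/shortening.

139 MPa

Internal axial forces (sectioning from the free end, tension +): N_CD = 18.7 kN, N_BC = 18.7 kN, N_AB = 52.4 kN.
A_BC = 134.6 mm².
σ_BC = N_BC/A_BC = 18700/134.6 = 139 MPa.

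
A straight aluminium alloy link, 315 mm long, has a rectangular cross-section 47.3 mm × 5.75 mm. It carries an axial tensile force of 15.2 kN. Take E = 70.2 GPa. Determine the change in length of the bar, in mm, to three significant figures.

A = 272 mm².
δ_mech = NL/(AE) = 15200·315/(272·70200) = 0.2508 mm.

0.251 mm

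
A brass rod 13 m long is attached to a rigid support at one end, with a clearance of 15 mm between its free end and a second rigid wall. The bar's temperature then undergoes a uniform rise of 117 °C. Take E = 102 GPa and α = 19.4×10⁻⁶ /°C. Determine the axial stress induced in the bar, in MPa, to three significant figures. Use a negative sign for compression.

-114 MPa

Free thermal expansion αLΔT = 19.4e-6 · 13000 · 117 = 29.51 mm.
The walls engage after the gap closes; constrained expansion = 29.51 − 15 = 14.51 mm.
The walls impose strain ε = −(14.51)/13000 = -1.1160e-03; σ = Eε = 102000 · -1.1160e-03 = -113.8 MPa.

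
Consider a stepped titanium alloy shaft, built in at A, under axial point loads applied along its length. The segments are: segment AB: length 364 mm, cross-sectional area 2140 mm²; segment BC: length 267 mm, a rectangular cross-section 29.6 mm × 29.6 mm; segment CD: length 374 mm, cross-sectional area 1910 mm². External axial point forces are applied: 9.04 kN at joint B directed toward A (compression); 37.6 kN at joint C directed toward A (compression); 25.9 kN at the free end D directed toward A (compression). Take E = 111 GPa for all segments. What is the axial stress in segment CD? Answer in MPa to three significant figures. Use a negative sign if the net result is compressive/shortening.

-13.6 MPa

Internal axial forces (sectioning from the free end, tension +): N_CD = -25.9 kN, N_BC = -63.5 kN, N_AB = -72.54 kN.
σ_CD = N_CD/A_CD = -25900/1910 = -13.56 MPa.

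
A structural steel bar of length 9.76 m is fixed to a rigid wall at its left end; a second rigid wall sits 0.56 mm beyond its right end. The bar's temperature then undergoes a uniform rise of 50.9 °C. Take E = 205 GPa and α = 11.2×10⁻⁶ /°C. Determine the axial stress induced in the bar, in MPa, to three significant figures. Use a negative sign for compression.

-105 MPa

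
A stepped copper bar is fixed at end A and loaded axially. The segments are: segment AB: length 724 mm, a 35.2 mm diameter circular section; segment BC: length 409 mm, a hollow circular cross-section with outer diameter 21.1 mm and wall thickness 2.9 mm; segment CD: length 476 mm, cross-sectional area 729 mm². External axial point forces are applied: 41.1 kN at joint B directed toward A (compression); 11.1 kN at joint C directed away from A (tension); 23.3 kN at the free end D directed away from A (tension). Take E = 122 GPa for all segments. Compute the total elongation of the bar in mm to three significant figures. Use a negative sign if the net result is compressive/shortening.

Internal axial forces (sectioning from the free end, tension +): N_CD = 23.3 kN, N_BC = 34.4 kN, N_AB = -6.7 kN.
A_AB = 973.1 mm².
A_BC = 165.8 mm².
δ_AB = -6700·724/(973.1·122000) = -0.04086 mm
δ_BC = 34400·409/(165.8·122000) = 0.6955 mm
δ_CD = 23300·476/(729·122000) = 0.1247 mm
δ = Σδ_i = 0.7794 mm.

0.779 mm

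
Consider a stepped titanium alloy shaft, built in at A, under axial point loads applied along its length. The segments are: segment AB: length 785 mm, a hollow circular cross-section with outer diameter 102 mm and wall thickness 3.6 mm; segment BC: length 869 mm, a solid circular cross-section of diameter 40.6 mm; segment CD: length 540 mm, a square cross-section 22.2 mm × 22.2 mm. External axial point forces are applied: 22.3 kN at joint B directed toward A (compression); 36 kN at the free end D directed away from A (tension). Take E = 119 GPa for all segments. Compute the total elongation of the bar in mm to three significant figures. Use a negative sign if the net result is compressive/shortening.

Internal axial forces (sectioning from the free end, tension +): N_CD = 36 kN, N_BC = 36 kN, N_AB = 13.7 kN.
A_AB = 1113 mm².
A_BC = 1295 mm².
A_CD = 492.8 mm².
δ_AB = 13700·785/(1113·119000) = 0.08121 mm
δ_BC = 36000·869/(1295·119000) = 0.2031 mm
δ_CD = 36000·540/(492.8·119000) = 0.3315 mm
δ = Σδ_i = 0.6157 mm.

0.616 mm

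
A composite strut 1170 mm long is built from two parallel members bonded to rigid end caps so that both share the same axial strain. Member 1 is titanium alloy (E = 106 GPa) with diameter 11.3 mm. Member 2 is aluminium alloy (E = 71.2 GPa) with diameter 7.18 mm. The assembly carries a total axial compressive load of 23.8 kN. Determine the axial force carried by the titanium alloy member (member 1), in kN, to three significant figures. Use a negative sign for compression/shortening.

-18.7 kN

A_1 = 100.3 mm².
A_2 = 40.49 mm².
Equal strain + equilibrium ⇒ each member carries load in proportion to AE: A₁E₁ = 10630000 N, A₂E₂ = 2883000 N, ΣAE = 13510000 N.
F₁ = P·A₁E₁/ΣAE = -23800·10630000/13510000 = -18720 N.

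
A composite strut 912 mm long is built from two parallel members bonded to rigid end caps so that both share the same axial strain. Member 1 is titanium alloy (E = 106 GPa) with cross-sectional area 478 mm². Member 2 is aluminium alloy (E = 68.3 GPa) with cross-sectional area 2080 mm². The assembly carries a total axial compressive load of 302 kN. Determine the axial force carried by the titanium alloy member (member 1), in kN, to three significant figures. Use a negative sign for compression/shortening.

-79.4 kN

Equal strain + equilibrium ⇒ each member carries load in proportion to AE: A₁E₁ = 50670000 N, A₂E₂ = 142100000 N, ΣAE = 192700000 N.
F₁ = P·A₁E₁/ΣAE = -302000·50670000/192700000 = -79390 N.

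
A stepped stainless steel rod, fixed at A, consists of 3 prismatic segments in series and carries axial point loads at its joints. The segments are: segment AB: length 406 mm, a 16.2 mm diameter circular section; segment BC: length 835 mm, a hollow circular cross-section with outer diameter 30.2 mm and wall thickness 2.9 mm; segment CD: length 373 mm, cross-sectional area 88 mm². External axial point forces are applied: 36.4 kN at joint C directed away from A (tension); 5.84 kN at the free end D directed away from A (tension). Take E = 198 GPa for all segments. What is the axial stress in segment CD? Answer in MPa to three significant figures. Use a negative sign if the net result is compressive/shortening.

Internal axial forces (sectioning from the free end, tension +): N_CD = 5.84 kN, N_BC = 42.24 kN, N_AB = 42.24 kN.
σ_CD = N_CD/A_CD = 5840/88 = 66.36 MPa.

66.4 MPa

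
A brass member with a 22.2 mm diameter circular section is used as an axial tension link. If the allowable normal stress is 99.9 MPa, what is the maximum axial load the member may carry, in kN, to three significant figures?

A = 387.1 mm².
P_max = σ_allow · A = 99.9 · 387.1 = 38670 N = 38.67 kN.

38.7 kN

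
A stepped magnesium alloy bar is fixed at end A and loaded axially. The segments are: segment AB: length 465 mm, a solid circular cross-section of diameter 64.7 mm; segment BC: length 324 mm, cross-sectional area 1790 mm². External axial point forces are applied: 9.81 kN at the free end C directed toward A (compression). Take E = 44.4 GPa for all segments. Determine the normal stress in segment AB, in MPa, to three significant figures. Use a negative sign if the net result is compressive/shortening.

Internal axial forces (sectioning from the free end, tension +): N_BC = -9.81 kN, N_AB = -9.81 kN.
A_AB = 3288 mm².
σ_AB = N_AB/A_AB = -9810/3288 = -2.984 MPa.

-2.98 MPa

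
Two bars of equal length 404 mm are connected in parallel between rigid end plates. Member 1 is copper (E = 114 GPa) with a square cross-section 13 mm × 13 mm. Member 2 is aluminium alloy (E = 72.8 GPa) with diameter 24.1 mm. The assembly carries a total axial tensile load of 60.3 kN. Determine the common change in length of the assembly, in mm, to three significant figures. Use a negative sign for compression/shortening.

A_1 = 169 mm².
A_2 = 456.2 mm².
Equal strain + equilibrium ⇒ each member carries load in proportion to AE: A₁E₁ = 19270000 N, A₂E₂ = 33210000 N, ΣAE = 52470000 N.
δ = PL/ΣAE = 60300·404/52470000 = 0.4642 mm.

0.464 mm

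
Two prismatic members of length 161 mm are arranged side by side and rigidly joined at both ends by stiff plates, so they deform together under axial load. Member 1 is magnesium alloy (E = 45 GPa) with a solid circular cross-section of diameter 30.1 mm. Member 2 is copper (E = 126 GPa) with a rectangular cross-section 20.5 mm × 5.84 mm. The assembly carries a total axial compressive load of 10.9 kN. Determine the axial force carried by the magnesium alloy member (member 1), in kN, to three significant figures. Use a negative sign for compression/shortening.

A_1 = 711.6 mm².
A_2 = 119.7 mm².
Equal strain + equilibrium ⇒ each member carries load in proportion to AE: A₁E₁ = 32020000 N, A₂E₂ = 15080000 N, ΣAE = 47110000 N.
F₁ = P·A₁E₁/ΣAE = -10900·32020000/47110000 = -7409 N.

-7.41 kN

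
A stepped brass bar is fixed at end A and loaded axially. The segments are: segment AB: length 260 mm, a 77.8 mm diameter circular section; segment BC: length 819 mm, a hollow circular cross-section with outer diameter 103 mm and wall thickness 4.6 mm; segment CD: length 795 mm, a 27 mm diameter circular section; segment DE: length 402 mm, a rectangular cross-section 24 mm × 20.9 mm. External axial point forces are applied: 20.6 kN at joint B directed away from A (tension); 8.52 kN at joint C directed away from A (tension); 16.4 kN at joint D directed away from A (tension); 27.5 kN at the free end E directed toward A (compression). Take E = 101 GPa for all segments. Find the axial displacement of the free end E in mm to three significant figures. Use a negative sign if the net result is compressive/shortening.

-0.376 mm

Internal axial forces (sectioning from the free end, tension +): N_DE = -27.5 kN, N_CD = -11.1 kN, N_BC = -2.58 kN, N_AB = 18.02 kN.
A_AB = 4754 mm².
A_BC = 1422 mm².
A_CD = 572.6 mm².
A_DE = 501.6 mm².
δ_AB = 18020·260/(4754·101000) = 0.009758 mm
δ_BC = -2580·819/(1422·101000) = -0.01471 mm
δ_CD = -11100·795/(572.6·101000) = -0.1526 mm
δ_DE = -27500·402/(501.6·101000) = -0.2182 mm
δ = Σδ_i = -0.3758 mm.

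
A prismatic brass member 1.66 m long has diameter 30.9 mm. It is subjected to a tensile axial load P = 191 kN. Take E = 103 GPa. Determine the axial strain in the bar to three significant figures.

A = 749.9 mm².
σ = N/A = 254.7 MPa; ε = σ/E = 254.7/103000 = 2.473e-03.

0.00247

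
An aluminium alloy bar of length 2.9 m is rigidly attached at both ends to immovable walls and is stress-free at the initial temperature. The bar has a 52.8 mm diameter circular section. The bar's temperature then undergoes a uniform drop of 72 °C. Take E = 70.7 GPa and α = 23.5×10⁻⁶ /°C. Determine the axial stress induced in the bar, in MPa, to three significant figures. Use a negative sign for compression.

120 MPa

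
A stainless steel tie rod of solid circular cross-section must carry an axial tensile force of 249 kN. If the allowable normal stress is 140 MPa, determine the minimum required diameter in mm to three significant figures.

47.6 mm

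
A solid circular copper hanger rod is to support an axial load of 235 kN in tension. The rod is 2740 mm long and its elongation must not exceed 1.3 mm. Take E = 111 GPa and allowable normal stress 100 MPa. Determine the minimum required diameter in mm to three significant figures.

75.4 mm

Required area A ≥ P/σ_allow = 235000/100 = 2350 mm².
For a solid circular section, d ≥ √(4A/π) = 54.7 mm.
Elongation limit: A ≥ PL/(Eδ_allow) = 235000·2740/(111000·1.3) = 4462 mm² ⇒ d ≥ 75.38 mm.
The elongation limit governs.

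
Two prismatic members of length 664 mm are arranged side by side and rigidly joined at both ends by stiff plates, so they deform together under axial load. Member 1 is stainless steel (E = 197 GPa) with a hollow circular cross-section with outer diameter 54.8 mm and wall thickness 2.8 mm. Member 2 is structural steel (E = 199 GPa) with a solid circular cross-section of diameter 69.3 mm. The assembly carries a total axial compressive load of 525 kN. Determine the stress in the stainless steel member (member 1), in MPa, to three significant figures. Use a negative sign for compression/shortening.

A_1 = 457.4 mm².
A_2 = 3772 mm².
Equal strain + equilibrium ⇒ each member carries load in proportion to AE: A₁E₁ = 90110000 N, A₂E₂ = 750600000 N, ΣAE = 840700000 N.
σ₁ = P·E₁/ΣAE = -525000·197000/840700000 = -123 MPa.

-123 MPa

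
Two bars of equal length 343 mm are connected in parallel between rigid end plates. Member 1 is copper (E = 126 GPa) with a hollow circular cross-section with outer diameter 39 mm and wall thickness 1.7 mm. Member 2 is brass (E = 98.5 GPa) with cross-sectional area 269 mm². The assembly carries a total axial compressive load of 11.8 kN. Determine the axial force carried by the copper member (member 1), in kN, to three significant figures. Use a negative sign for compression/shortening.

A_1 = 199.2 mm².
Equal strain + equilibrium ⇒ each member carries load in proportion to AE: A₁E₁ = 25100000 N, A₂E₂ = 26500000 N, ΣAE = 51600000 N.
F₁ = P·A₁E₁/ΣAE = -11800·25100000/51600000 = -5740 N.

-5.74 kN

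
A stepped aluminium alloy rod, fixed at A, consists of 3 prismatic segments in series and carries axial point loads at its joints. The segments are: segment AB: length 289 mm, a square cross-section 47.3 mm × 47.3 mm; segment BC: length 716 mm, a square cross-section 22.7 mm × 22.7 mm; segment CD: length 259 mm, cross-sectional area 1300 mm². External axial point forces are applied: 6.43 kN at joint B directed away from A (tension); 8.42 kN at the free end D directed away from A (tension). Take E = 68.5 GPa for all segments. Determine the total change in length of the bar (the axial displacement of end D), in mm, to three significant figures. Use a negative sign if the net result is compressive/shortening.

0.223 mm

Internal axial forces (sectioning from the free end, tension +): N_CD = 8.42 kN, N_BC = 8.42 kN, N_AB = 14.85 kN.
A_AB = 2237 mm².
A_BC = 515.3 mm².
δ_AB = 14850·289/(2237·68500) = 0.028 mm
δ_BC = 8420·716/(515.3·68500) = 0.1708 mm
δ_CD = 8420·259/(1300·68500) = 0.02449 mm
δ = Σδ_i = 0.2233 mm.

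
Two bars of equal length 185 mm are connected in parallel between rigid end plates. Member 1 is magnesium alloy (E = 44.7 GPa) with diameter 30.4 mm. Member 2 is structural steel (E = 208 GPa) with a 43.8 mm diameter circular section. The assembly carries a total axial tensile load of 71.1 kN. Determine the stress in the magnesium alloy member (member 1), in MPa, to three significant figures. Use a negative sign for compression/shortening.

9.19 MPa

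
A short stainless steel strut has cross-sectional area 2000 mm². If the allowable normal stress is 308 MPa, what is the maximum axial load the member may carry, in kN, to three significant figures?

P_max = σ_allow · A = 308 · 2000 = 616000 N = 616 kN.

616 kN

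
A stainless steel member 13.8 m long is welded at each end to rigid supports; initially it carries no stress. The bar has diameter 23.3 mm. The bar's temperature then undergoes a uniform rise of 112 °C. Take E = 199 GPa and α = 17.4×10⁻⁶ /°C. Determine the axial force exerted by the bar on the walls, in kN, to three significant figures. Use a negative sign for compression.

Free thermal expansion αLΔT = 17.4e-6 · 13800 · 112 = 26.89 mm.
The walls impose strain ε = −(26.89)/13800 = -1.9488e-03; σ = Eε = 199000 · -1.9488e-03 = -387.8 MPa.
Wall reaction R = σ·A = -387.8·426.4 = -165400 N = -165.4 kN.

-165 kN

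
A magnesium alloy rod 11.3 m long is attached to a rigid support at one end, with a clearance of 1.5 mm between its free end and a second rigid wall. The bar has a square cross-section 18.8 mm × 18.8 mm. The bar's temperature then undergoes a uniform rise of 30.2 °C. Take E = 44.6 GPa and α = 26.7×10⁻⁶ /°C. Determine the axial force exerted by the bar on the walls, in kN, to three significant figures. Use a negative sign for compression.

-10.6 kN

Free thermal expansion αLΔT = 26.7e-6 · 11300 · 30.2 = 9.112 mm.
The walls engage after the gap closes; constrained expansion = 9.112 − 1.5 = 7.612 mm.
The walls impose strain ε = −(7.612)/11300 = -6.7360e-04; σ = Eε = 44600 · -6.7360e-04 = -30.04 MPa.
Wall reaction R = σ·A = -30.04·353.4 = -10620 N = -10.62 kN.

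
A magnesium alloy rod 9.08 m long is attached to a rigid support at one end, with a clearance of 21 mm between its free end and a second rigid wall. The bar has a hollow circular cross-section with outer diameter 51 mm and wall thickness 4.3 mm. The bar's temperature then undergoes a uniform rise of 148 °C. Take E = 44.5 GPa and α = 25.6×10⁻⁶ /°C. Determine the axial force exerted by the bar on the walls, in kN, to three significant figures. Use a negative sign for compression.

Free thermal expansion αLΔT = 25.6e-6 · 9080 · 148 = 34.4 mm.
The walls engage after the gap closes; constrained expansion = 34.4 − 21 = 13.4 mm.
The walls impose strain ε = −(13.4)/9080 = -1.4760e-03; σ = Eε = 44500 · -1.4760e-03 = -65.68 MPa.
Wall reaction R = σ·A = -65.68·630.9 = -41440 N = -41.44 kN.

-41.4 kN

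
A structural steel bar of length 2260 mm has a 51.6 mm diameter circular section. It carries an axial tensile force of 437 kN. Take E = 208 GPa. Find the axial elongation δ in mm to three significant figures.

A = 2091 mm².
δ_mech = NL/(AE) = 437000·2260/(2091·208000) = 2.271 mm.

2.27 mm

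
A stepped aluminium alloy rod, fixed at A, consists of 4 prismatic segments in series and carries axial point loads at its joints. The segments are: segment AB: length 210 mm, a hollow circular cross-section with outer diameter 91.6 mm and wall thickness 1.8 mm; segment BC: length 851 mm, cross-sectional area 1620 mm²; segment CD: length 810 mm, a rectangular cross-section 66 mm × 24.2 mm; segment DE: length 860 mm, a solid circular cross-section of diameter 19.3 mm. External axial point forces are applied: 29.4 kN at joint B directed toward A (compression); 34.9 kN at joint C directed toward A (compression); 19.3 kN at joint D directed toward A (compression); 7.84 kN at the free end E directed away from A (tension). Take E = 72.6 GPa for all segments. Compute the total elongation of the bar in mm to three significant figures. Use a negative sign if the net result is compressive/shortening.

-0.530 mm

Internal axial forces (sectioning from the free end, tension +): N_DE = 7.84 kN, N_CD = -11.46 kN, N_BC = -46.36 kN, N_AB = -75.76 kN.
A_AB = 507.8 mm².
A_CD = 1597 mm².
A_DE = 292.6 mm².
δ_AB = -75760·210/(507.8·72600) = -0.4315 mm
δ_BC = -46360·851/(1620·72600) = -0.3354 mm
δ_CD = -11460·810/(1597·72600) = -0.08005 mm
δ_DE = 7840·860/(292.6·72600) = 0.3174 mm
δ = Σδ_i = -0.5296 mm.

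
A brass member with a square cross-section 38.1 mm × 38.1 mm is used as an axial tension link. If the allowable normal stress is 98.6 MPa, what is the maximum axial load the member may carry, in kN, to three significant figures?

143 kN

A = 1452 mm².
P_max = σ_allow · A = 98.6 · 1452 = 143100 N = 143.1 kN.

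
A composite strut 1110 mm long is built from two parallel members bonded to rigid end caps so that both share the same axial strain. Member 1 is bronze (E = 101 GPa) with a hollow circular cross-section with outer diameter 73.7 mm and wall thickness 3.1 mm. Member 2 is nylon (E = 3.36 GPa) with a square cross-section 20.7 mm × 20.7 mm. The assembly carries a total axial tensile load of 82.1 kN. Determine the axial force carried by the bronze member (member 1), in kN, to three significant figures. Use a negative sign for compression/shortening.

80.4 kN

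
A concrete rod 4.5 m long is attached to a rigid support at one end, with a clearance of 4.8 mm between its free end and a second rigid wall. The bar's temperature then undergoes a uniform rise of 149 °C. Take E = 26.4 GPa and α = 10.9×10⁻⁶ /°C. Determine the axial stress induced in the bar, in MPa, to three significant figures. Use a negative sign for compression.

-14.7 MPa

Free thermal expansion αLΔT = 10.9e-6 · 4500 · 149 = 7.308 mm.
The walls engage after the gap closes; constrained expansion = 7.308 − 4.8 = 2.508 mm.
The walls impose strain ε = −(2.508)/4500 = -5.5743e-04; σ = Eε = 26400 · -5.5743e-04 = -14.72 MPa.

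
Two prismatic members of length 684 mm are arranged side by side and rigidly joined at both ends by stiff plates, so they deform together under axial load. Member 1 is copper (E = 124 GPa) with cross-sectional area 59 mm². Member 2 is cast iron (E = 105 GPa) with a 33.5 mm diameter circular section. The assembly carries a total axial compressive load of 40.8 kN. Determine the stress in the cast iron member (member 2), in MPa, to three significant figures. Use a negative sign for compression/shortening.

-42.9 MPa

A_2 = 881.4 mm².
Equal strain + equilibrium ⇒ each member carries load in proportion to AE: A₁E₁ = 7316000 N, A₂E₂ = 92550000 N, ΣAE = 99860000 N.
σ₂ = P·E₂/ΣAE = -40800·105000/99860000 = -42.9 MPa.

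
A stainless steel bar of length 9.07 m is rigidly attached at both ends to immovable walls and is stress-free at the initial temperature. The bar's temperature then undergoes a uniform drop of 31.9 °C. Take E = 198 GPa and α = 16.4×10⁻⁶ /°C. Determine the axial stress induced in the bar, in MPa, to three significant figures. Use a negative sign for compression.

104 MPa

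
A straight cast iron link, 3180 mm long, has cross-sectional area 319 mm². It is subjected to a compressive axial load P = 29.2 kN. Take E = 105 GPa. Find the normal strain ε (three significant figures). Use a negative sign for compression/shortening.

-8.72e-04

σ = N/A = -91.54 MPa; ε = σ/E = -91.54/105000 = -8.718e-04.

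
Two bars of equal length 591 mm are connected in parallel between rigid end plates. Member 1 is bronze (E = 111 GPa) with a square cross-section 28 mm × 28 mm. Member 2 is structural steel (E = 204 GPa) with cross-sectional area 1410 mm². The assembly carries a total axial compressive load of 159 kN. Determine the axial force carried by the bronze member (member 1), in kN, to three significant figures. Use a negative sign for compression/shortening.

-36.9 kN

A_1 = 784 mm².
Equal strain + equilibrium ⇒ each member carries load in proportion to AE: A₁E₁ = 87020000 N, A₂E₂ = 287600000 N, ΣAE = 374700000 N.
F₁ = P·A₁E₁/ΣAE = -159000·87020000/374700000 = -36930 N.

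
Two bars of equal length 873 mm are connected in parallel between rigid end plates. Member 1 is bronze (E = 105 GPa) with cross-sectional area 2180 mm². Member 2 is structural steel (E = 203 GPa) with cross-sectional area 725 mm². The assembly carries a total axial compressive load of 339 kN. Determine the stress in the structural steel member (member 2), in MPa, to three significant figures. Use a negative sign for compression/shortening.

-183 MPa

Equal strain + equilibrium ⇒ each member carries load in proportion to AE: A₁E₁ = 228900000 N, A₂E₂ = 147200000 N, ΣAE = 376100000 N.
σ₂ = P·E₂/ΣAE = -339000·203000/376100000 = -183 MPa.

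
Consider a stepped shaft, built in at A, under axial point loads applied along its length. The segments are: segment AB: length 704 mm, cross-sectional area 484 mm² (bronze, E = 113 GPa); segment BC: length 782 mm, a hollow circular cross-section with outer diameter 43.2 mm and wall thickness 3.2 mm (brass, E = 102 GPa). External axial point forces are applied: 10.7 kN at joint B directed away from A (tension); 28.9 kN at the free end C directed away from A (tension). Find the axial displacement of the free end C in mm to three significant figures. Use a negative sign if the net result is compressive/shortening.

1.06 mm

Internal axial forces (sectioning from the free end, tension +): N_BC = 28.9 kN, N_AB = 39.6 kN.
A_BC = 402.1 mm².
δ_AB = 39600·704/(484·113000) = 0.5097 mm
δ_BC = 28900·782/(402.1·102000) = 0.551 mm
δ = Σδ_i = 1.061 mm.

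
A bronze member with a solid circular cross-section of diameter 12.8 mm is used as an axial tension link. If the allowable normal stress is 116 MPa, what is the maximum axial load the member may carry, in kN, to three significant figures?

14.9 kN

A = 128.7 mm².
P_max = σ_allow · A = 116 · 128.7 = 14930 N = 14.93 kN.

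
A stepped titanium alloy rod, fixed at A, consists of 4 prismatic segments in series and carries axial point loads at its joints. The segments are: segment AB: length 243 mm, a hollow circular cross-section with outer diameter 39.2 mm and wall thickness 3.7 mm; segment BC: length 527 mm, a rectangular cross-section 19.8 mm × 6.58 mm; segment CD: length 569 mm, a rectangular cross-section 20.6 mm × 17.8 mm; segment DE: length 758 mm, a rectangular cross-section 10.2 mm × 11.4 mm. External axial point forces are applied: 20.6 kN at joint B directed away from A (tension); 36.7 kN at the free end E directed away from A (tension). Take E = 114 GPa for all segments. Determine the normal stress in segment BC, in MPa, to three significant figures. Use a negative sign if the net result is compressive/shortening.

282 MPa

Internal axial forces (sectioning from the free end, tension +): N_DE = 36.7 kN, N_CD = 36.7 kN, N_BC = 36.7 kN, N_AB = 57.3 kN.
A_BC = 130.3 mm².
σ_BC = N_BC/A_BC = 36700/130.3 = 281.7 MPa.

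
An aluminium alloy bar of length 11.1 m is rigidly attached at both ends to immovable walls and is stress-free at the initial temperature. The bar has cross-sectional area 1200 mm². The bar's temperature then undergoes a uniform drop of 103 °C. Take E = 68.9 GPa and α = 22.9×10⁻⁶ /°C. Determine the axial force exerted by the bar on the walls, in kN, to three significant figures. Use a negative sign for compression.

195 kN

Free thermal expansion αLΔT = 22.9e-6 · 11100 · -103 = -26.18 mm.
The walls impose strain ε = −(-26.18)/11100 = 2.3587e-03; σ = Eε = 68900 · 2.3587e-03 = 162.5 MPa.
Wall reaction R = σ·A = 162.5·1200 = 195000 N = 195 kN.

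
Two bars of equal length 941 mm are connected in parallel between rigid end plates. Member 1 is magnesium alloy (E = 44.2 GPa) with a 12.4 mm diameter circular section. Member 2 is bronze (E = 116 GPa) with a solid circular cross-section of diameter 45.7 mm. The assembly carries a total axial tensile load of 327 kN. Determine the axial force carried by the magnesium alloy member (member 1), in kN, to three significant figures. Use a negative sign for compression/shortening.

8.92 kN

A_1 = 120.8 mm².
A_2 = 1640 mm².
Equal strain + equilibrium ⇒ each member carries load in proportion to AE: A₁E₁ = 5338000 N, A₂E₂ = 190300000 N, ΣAE = 195600000 N.
F₁ = P·A₁E₁/ΣAE = 327000·5338000/195600000 = 8923 N.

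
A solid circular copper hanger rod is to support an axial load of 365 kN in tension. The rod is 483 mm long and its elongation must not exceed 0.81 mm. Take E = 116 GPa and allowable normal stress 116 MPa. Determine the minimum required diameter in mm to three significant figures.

63.3 mm

Required area A ≥ P/σ_allow = 365000/116 = 3147 mm².
For a solid circular section, d ≥ √(4A/π) = 63.3 mm.
Elongation limit: A ≥ PL/(Eδ_allow) = 365000·483/(116000·0.81) = 1876 mm² ⇒ d ≥ 48.88 mm.
The stress limit governs.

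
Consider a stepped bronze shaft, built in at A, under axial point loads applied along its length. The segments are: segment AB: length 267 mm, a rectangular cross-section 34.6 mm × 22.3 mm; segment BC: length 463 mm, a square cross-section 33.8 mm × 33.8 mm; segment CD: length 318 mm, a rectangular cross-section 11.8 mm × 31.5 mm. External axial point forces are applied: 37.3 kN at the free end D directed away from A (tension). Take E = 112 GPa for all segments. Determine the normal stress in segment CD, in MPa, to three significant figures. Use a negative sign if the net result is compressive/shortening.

Internal axial forces (sectioning from the free end, tension +): N_CD = 37.3 kN, N_BC = 37.3 kN, N_AB = 37.3 kN.
A_CD = 371.7 mm².
σ_CD = N_CD/A_CD = 37300/371.7 = 100.3 MPa.

100 MPa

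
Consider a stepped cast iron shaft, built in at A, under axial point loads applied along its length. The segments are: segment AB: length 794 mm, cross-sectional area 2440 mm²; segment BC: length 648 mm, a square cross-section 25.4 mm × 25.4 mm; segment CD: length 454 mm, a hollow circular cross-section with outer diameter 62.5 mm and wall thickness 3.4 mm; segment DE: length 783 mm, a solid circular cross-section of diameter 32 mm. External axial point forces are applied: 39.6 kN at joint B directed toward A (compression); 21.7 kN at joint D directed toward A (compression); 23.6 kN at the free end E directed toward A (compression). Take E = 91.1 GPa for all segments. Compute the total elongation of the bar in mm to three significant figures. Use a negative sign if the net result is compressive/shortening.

-1.41 mm

Internal axial forces (sectioning from the free end, tension +): N_DE = -23.6 kN, N_CD = -45.3 kN, N_BC = -45.3 kN, N_AB = -84.9 kN.
A_BC = 645.2 mm².
A_CD = 631.3 mm².
A_DE = 804.2 mm².
δ_AB = -84900·794/(2440·91100) = -0.3033 mm
δ_BC = -45300·648/(645.2·91100) = -0.4994 mm
δ_CD = -45300·454/(631.3·91100) = -0.3576 mm
δ_DE = -23600·783/(804.2·91100) = -0.2522 mm
δ = Σδ_i = -1.413 mm.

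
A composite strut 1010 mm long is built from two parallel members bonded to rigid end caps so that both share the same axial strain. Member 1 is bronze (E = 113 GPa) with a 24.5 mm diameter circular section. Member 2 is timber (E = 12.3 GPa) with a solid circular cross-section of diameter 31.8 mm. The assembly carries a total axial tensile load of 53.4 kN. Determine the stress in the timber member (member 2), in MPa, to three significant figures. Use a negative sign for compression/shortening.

A_1 = 471.4 mm².
A_2 = 794.2 mm².
Equal strain + equilibrium ⇒ each member carries load in proportion to AE: A₁E₁ = 53270000 N, A₂E₂ = 9769000 N, ΣAE = 63040000 N.
σ₂ = P·E₂/ΣAE = 53400·12300/63040000 = 10.42 MPa.

10.4 MPa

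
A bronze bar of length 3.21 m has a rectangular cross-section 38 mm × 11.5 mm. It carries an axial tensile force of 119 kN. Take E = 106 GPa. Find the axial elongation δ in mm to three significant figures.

8.25 mm

A = 437 mm².
δ_mech = NL/(AE) = 119000·3210/(437·106000) = 8.246 mm.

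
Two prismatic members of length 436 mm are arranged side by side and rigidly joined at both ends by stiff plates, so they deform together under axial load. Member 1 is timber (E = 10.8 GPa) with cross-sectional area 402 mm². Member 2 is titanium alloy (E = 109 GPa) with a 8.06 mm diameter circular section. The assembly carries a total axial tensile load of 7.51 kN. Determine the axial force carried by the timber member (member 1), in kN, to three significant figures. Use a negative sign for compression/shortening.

3.29 kN

A_2 = 51.02 mm².
Equal strain + equilibrium ⇒ each member carries load in proportion to AE: A₁E₁ = 4342000 N, A₂E₂ = 5561000 N, ΣAE = 9903000 N.
F₁ = P·A₁E₁/ΣAE = 7510·4342000/9903000 = 3292 N.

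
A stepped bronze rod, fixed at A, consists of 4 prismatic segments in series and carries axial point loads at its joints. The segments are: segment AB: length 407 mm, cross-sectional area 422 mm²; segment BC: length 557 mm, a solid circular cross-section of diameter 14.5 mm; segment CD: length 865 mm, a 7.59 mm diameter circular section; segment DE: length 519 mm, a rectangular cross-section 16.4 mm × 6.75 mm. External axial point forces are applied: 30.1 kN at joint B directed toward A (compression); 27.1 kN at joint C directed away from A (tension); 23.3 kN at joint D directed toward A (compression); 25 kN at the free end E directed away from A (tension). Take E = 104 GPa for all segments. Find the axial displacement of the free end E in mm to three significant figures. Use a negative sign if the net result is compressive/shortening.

Internal axial forces (sectioning from the free end, tension +): N_DE = 25 kN, N_CD = 1.7 kN, N_BC = 28.8 kN, N_AB = -1.3 kN.
A_BC = 165.1 mm².
A_CD = 45.25 mm².
A_DE = 110.7 mm².
δ_AB = -1300·407/(422·104000) = -0.01206 mm
δ_BC = 28800·557/(165.1·104000) = 0.9341 mm
δ_CD = 1700·865/(45.25·104000) = 0.3125 mm
δ_DE = 25000·519/(110.7·104000) = 1.127 mm
δ = Σδ_i = 2.362 mm.

2.36 mm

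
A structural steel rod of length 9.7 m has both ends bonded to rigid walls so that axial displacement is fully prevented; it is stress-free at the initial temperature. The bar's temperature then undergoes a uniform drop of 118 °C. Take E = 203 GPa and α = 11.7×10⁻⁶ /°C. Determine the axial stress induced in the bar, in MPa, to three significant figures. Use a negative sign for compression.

280 MPa

Free thermal expansion αLΔT = 11.7e-6 · 9700 · -118 = -13.39 mm.
The walls impose strain ε = −(-13.39)/9700 = 1.3806e-03; σ = Eε = 203000 · 1.3806e-03 = 280.3 MPa.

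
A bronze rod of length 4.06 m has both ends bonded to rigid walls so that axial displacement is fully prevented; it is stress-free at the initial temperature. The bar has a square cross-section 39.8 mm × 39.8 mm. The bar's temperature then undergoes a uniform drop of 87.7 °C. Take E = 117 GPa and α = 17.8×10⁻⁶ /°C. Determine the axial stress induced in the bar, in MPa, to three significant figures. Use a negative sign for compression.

Free thermal expansion αLΔT = 17.8e-6 · 4060 · -87.7 = -6.338 mm.
The walls impose strain ε = −(-6.338)/4060 = 1.5611e-03; σ = Eε = 117000 · 1.5611e-03 = 182.6 MPa.

183 MPa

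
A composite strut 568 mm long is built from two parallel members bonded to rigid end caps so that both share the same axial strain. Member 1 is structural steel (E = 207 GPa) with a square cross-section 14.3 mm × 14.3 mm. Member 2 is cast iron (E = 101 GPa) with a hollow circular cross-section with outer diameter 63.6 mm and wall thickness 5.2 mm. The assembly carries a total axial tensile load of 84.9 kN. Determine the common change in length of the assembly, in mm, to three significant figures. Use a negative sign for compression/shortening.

0.348 mm

A_1 = 204.5 mm².
A_2 = 954 mm².
Equal strain + equilibrium ⇒ each member carries load in proportion to AE: A₁E₁ = 42330000 N, A₂E₂ = 96360000 N, ΣAE = 138700000 N.
δ = PL/ΣAE = 84900·568/138700000 = 0.3477 mm.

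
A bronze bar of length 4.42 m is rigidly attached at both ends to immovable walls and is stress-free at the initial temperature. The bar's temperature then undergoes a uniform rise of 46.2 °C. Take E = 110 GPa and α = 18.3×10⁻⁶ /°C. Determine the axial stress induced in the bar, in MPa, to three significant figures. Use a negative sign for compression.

-93.0 MPa

Free thermal expansion αLΔT = 18.3e-6 · 4420 · 46.2 = 3.737 mm.
The walls impose strain ε = −(3.737)/4420 = -8.4546e-04; σ = Eε = 110000 · -8.4546e-04 = -93 MPa.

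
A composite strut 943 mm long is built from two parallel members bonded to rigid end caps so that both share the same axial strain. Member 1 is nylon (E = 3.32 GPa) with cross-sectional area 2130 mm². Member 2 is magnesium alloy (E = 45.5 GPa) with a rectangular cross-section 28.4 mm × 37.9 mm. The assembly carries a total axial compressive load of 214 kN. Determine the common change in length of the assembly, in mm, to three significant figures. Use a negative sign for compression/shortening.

-3.60 mm

A_2 = 1076 mm².
Equal strain + equilibrium ⇒ each member carries load in proportion to AE: A₁E₁ = 7072000 N, A₂E₂ = 48970000 N, ΣAE = 56050000 N.
δ = PL/ΣAE = -214000·943/56050000 = -3.601 mm.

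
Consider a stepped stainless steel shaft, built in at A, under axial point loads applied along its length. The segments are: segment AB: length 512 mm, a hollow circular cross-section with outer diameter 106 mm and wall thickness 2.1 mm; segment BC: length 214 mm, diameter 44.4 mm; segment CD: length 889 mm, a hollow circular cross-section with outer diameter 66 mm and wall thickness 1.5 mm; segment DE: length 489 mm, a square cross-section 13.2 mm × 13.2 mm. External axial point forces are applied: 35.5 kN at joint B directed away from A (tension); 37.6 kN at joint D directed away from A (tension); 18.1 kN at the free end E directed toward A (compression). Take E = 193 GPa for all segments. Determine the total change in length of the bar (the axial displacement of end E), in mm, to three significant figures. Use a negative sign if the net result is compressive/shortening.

0.259 mm

Internal axial forces (sectioning from the free end, tension +): N_DE = -18.1 kN, N_CD = 19.5 kN, N_BC = 19.5 kN, N_AB = 55 kN.
A_AB = 685.5 mm².
A_BC = 1548 mm².
A_CD = 303.9 mm².
A_DE = 174.2 mm².
δ_AB = 55000·512/(685.5·193000) = 0.2129 mm
δ_BC = 19500·214/(1548·193000) = 0.01396 mm
δ_CD = 19500·889/(303.9·193000) = 0.2955 mm
δ_DE = -18100·489/(174.2·193000) = -0.2632 mm
δ = Σδ_i = 0.2591 mm.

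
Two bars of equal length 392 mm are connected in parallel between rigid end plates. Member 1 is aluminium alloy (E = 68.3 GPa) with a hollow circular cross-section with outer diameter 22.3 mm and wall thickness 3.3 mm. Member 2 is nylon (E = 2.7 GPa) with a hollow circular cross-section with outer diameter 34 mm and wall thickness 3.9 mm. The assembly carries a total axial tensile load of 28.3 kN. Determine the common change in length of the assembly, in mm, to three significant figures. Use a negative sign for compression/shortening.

A_1 = 197 mm².
A_2 = 368.8 mm².
Equal strain + equilibrium ⇒ each member carries load in proportion to AE: A₁E₁ = 13450000 N, A₂E₂ = 995700 N, ΣAE = 14450000 N.
δ = PL/ΣAE = 28300·392/14450000 = 0.7678 mm.

0.768 mm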